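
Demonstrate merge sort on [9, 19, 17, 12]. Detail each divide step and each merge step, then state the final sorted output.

Merge sort trace:

Split: [9, 19, 17, 12] -> [9, 19] and [17, 12]
  Split: [9, 19] -> [9] and [19]
  Merge: [9] + [19] -> [9, 19]
  Split: [17, 12] -> [17] and [12]
  Merge: [17] + [12] -> [12, 17]
Merge: [9, 19] + [12, 17] -> [9, 12, 17, 19]

Final sorted array: [9, 12, 17, 19]

The merge sort proceeds by recursively splitting the array and merging sorted halves.
After all merges, the sorted array is [9, 12, 17, 19].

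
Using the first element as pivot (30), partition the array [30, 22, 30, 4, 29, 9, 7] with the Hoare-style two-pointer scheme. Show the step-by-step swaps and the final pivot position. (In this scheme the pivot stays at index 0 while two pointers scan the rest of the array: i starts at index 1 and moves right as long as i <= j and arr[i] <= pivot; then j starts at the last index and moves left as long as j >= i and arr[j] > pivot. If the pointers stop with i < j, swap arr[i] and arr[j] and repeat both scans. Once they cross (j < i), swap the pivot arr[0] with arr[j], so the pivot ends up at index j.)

Hoare-style two-pointer partition with pivot = 30:

Initial array: [30, 22, 30, 4, 29, 9, 7]

Pointers start at i = 1, j = 6.
i ends at 7, j ends at 6: the pointers have crossed (j < i), so scanning stops.

Swap pivot arr[0] with arr[6] to place pivot at position 6: [7, 22, 30, 4, 29, 9, 30]
Pivot position: 6

After partitioning with pivot 30, the array becomes [7, 22, 30, 4, 29, 9, 30]. The pivot is placed at index 6. All elements to the left of the pivot are <= 30, and all elements to the right are > 30.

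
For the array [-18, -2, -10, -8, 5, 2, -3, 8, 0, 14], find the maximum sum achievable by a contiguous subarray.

Using Kadane's algorithm on [-18, -2, -10, -8, 5, 2, -3, 8, 0, 14]:

Scanning through the array:
Position 1 (value -2): max_ending_here = -2, max_so_far = -2
Position 2 (value -10): max_ending_here = -10, max_so_far = -2
Position 3 (value -8): max_ending_here = -8, max_so_far = -2
Position 4 (value 5): max_ending_here = 5, max_so_far = 5
Position 5 (value 2): max_ending_here = 7, max_so_far = 7
Position 6 (value -3): max_ending_here = 4, max_so_far = 7
Position 7 (value 8): max_ending_here = 12, max_so_far = 12
Position 8 (value 0): max_ending_here = 12, max_so_far = 12
Position 9 (value 14): max_ending_here = 26, max_so_far = 26

Maximum subarray: [5, 2, -3, 8, 0, 14]
Maximum sum: 26

The maximum subarray is [5, 2, -3, 8, 0, 14] with sum 26. This subarray runs from index 4 to index 9.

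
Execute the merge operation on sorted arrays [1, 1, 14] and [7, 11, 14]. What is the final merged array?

Merging process:

Compare 1 vs 7: take 1 from left. Merged: [1]
Compare 1 vs 7: take 1 from left. Merged: [1, 1]
Compare 14 vs 7: take 7 from right. Merged: [1, 1, 7]
Compare 14 vs 11: take 11 from right. Merged: [1, 1, 7, 11]
Compare 14 vs 14: take 14 from left. Merged: [1, 1, 7, 11, 14]
Append remaining from right: [14]. Merged: [1, 1, 7, 11, 14, 14]

Final merged array: [1, 1, 7, 11, 14, 14]
Total comparisons: 5

The merged array is [1, 1, 7, 11, 14, 14], requiring 5 comparisons. The merge step runs in O(n) time where n is the total number of elements.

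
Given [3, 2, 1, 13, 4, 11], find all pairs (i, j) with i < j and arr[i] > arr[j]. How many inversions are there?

Finding inversions in [3, 2, 1, 13, 4, 11]:

(0, 1): arr[0]=3 > arr[1]=2
(0, 2): arr[0]=3 > arr[2]=1
(1, 2): arr[1]=2 > arr[2]=1
(3, 4): arr[3]=13 > arr[4]=4
(3, 5): arr[3]=13 > arr[5]=11

Total inversions: 5

The array has 5 inversion(s): (0,1), (0,2), (1,2), (3,4), (3,5). Each pair (i,j) satisfies i < j and arr[i] > arr[j].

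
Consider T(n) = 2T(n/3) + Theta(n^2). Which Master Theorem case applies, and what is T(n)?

Master Theorem for T(n) = 2T(n/3) + O(n^2):

a = 2, b = 3, c = 2
log_b(a) = log_3(2) = 0.6309

Case 3: c = 2 > log_3(2) = 0.6309
T(n) = O(n^2) = O(n^2)

For T(n) = 2T(n/3) + O(n^2): log_3(2) = 0.6309. This is Case 3 of the Master Theorem (c > log_b(a), work dominated by root), giving O(n^2).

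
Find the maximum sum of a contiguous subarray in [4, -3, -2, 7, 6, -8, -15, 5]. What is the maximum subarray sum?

Using Kadane's algorithm on [4, -3, -2, 7, 6, -8, -15, 5]:

Scanning through the array:
Position 1 (value -3): max_ending_here = 1, max_so_far = 4
Position 2 (value -2): max_ending_here = -1, max_so_far = 4
Position 3 (value 7): max_ending_here = 7, max_so_far = 7
Position 4 (value 6): max_ending_here = 13, max_so_far = 13
Position 5 (value -8): max_ending_here = 5, max_so_far = 13
Position 6 (value -15): max_ending_here = -10, max_so_far = 13
Position 7 (value 5): max_ending_here = 5, max_so_far = 13

Maximum subarray: [7, 6]
Maximum sum: 13

The maximum subarray is [7, 6] with sum 13. This subarray runs from index 3 to index 4.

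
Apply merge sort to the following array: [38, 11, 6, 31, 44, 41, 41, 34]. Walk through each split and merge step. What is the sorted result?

Merge sort trace:

Split: [38, 11, 6, 31, 44, 41, 41, 34] -> [38, 11, 6, 31] and [44, 41, 41, 34]
  Split: [38, 11, 6, 31] -> [38, 11] and [6, 31]
    Split: [38, 11] -> [38] and [11]
    Merge: [38] + [11] -> [11, 38]
    Split: [6, 31] -> [6] and [31]
    Merge: [6] + [31] -> [6, 31]
  Merge: [11, 38] + [6, 31] -> [6, 11, 31, 38]
  Split: [44, 41, 41, 34] -> [44, 41] and [41, 34]
    Split: [44, 41] -> [44] and [41]
    Merge: [44] + [41] -> [41, 44]
    Split: [41, 34] -> [41] and [34]
    Merge: [41] + [34] -> [34, 41]
  Merge: [41, 44] + [34, 41] -> [34, 41, 41, 44]
Merge: [6, 11, 31, 38] + [34, 41, 41, 44] -> [6, 11, 31, 34, 38, 41, 41, 44]

Final sorted array: [6, 11, 31, 34, 38, 41, 41, 44]

The merge sort proceeds by recursively splitting the array and merging sorted halves.
After all merges, the sorted array is [6, 11, 31, 34, 38, 41, 41, 44].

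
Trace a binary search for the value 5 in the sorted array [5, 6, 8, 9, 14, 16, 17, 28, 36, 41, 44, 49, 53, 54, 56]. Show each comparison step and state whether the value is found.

Binary search for 5 in [5, 6, 8, 9, 14, 16, 17, 28, 36, 41, 44, 49, 53, 54, 56]:

lo=0, hi=14, mid=7, arr[mid]=28 -> 28 > 5, search left half
lo=0, hi=6, mid=3, arr[mid]=9 -> 9 > 5, search left half
lo=0, hi=2, mid=1, arr[mid]=6 -> 6 > 5, search left half
lo=0, hi=0, mid=0, arr[mid]=5 -> Found target at index 0!

Binary search finds 5 at index 0 after 4 comparisons. The search repeatedly halves the search space by comparing with the middle element.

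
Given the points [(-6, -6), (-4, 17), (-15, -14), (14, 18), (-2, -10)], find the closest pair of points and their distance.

Computing all pairwise distances among 5 points:

d((-6, -6), (-4, 17)) = 23.0868
d((-6, -6), (-15, -14)) = 12.0416
d((-6, -6), (14, 18)) = 31.241
d((-6, -6), (-2, -10)) = 5.6569 <-- minimum
d((-4, 17), (-15, -14)) = 32.8938
d((-4, 17), (14, 18)) = 18.0278
d((-4, 17), (-2, -10)) = 27.074
d((-15, -14), (14, 18)) = 43.1856
d((-15, -14), (-2, -10)) = 13.6015
d((14, 18), (-2, -10)) = 32.249

Closest pair: (-6, -6) and (-2, -10) with distance 5.6569

The closest pair is (-6, -6) and (-2, -10) with Euclidean distance 5.6569. For 5 points, brute-force pairwise comparison is shown above. For large n, the divide-and-conquer algorithm (sort by x, recurse on halves, check the dividing strip) achieves O(n log n).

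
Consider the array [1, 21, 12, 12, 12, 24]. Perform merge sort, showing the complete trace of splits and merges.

Merge sort trace:

Split: [1, 21, 12, 12, 12, 24] -> [1, 21, 12] and [12, 12, 24]
  Split: [1, 21, 12] -> [1] and [21, 12]
    Split: [21, 12] -> [21] and [12]
    Merge: [21] + [12] -> [12, 21]
  Merge: [1] + [12, 21] -> [1, 12, 21]
  Split: [12, 12, 24] -> [12] and [12, 24]
    Split: [12, 24] -> [12] and [24]
    Merge: [12] + [24] -> [12, 24]
  Merge: [12] + [12, 24] -> [12, 12, 24]
Merge: [1, 12, 21] + [12, 12, 24] -> [1, 12, 12, 12, 21, 24]

Final sorted array: [1, 12, 12, 12, 21, 24]

The merge sort proceeds by recursively splitting the array and merging sorted halves.
After all merges, the sorted array is [1, 12, 12, 12, 21, 24].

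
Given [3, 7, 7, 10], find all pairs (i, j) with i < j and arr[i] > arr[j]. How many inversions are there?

Finding inversions in [3, 7, 7, 10]:


Total inversions: 0

The array has 0 inversions. It is already sorted.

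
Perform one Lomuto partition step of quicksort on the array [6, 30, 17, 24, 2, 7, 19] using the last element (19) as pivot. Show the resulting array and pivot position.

Lomuto partition with pivot = 19:

Initial array: [6, 30, 17, 24, 2, 7, 19]

arr[0]=6 <= 19: swap with position 0, array becomes [6, 30, 17, 24, 2, 7, 19]
arr[1]=30 > 19: no swap
arr[2]=17 <= 19: swap with position 1, array becomes [6, 17, 30, 24, 2, 7, 19]
arr[3]=24 > 19: no swap
arr[4]=2 <= 19: swap with position 2, array becomes [6, 17, 2, 24, 30, 7, 19]
arr[5]=7 <= 19: swap with position 3, array becomes [6, 17, 2, 7, 30, 24, 19]

Place pivot at position 4: [6, 17, 2, 7, 19, 24, 30]
Pivot position: 4

After partitioning with pivot 19, the array becomes [6, 17, 2, 7, 19, 24, 30]. The pivot is placed at index 4. All elements to the left of the pivot are <= 19, and all elements to the right are > 19.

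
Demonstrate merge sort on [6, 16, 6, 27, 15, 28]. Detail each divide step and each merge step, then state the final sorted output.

Merge sort trace:

Split: [6, 16, 6, 27, 15, 28] -> [6, 16, 6] and [27, 15, 28]
  Split: [6, 16, 6] -> [6] and [16, 6]
    Split: [16, 6] -> [16] and [6]
    Merge: [16] + [6] -> [6, 16]
  Merge: [6] + [6, 16] -> [6, 6, 16]
  Split: [27, 15, 28] -> [27] and [15, 28]
    Split: [15, 28] -> [15] and [28]
    Merge: [15] + [28] -> [15, 28]
  Merge: [27] + [15, 28] -> [15, 27, 28]
Merge: [6, 6, 16] + [15, 27, 28] -> [6, 6, 15, 16, 27, 28]

Final sorted array: [6, 6, 15, 16, 27, 28]

The merge sort proceeds by recursively splitting the array and merging sorted halves.
After all merges, the sorted array is [6, 6, 15, 16, 27, 28].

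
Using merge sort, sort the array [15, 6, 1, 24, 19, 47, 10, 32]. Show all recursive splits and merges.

Merge sort trace:

Split: [15, 6, 1, 24, 19, 47, 10, 32] -> [15, 6, 1, 24] and [19, 47, 10, 32]
  Split: [15, 6, 1, 24] -> [15, 6] and [1, 24]
    Split: [15, 6] -> [15] and [6]
    Merge: [15] + [6] -> [6, 15]
    Split: [1, 24] -> [1] and [24]
    Merge: [1] + [24] -> [1, 24]
  Merge: [6, 15] + [1, 24] -> [1, 6, 15, 24]
  Split: [19, 47, 10, 32] -> [19, 47] and [10, 32]
    Split: [19, 47] -> [19] and [47]
    Merge: [19] + [47] -> [19, 47]
    Split: [10, 32] -> [10] and [32]
    Merge: [10] + [32] -> [10, 32]
  Merge: [19, 47] + [10, 32] -> [10, 19, 32, 47]
Merge: [1, 6, 15, 24] + [10, 19, 32, 47] -> [1, 6, 10, 15, 19, 24, 32, 47]

Final sorted array: [1, 6, 10, 15, 19, 24, 32, 47]

The merge sort proceeds by recursively splitting the array and merging sorted halves.
After all merges, the sorted array is [1, 6, 10, 15, 19, 24, 32, 47].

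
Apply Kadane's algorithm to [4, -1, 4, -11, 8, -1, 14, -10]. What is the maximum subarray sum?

Using Kadane's algorithm on [4, -1, 4, -11, 8, -1, 14, -10]:

Scanning through the array:
Position 1 (value -1): max_ending_here = 3, max_so_far = 4
Position 2 (value 4): max_ending_here = 7, max_so_far = 7
Position 3 (value -11): max_ending_here = -4, max_so_far = 7
Position 4 (value 8): max_ending_here = 8, max_so_far = 8
Position 5 (value -1): max_ending_here = 7, max_so_far = 8
Position 6 (value 14): max_ending_here = 21, max_so_far = 21
Position 7 (value -10): max_ending_here = 11, max_so_far = 21

Maximum subarray: [8, -1, 14]
Maximum sum: 21

The maximum subarray is [8, -1, 14] with sum 21. This subarray runs from index 4 to index 6.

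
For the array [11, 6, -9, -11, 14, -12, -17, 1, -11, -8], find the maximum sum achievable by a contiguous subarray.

Using Kadane's algorithm on [11, 6, -9, -11, 14, -12, -17, 1, -11, -8]:

Scanning through the array:
Position 1 (value 6): max_ending_here = 17, max_so_far = 17
Position 2 (value -9): max_ending_here = 8, max_so_far = 17
Position 3 (value -11): max_ending_here = -3, max_so_far = 17
Position 4 (value 14): max_ending_here = 14, max_so_far = 17
Position 5 (value -12): max_ending_here = 2, max_so_far = 17
Position 6 (value -17): max_ending_here = -15, max_so_far = 17
Position 7 (value 1): max_ending_here = 1, max_so_far = 17
Position 8 (value -11): max_ending_here = -10, max_so_far = 17
Position 9 (value -8): max_ending_here = -8, max_so_far = 17

Maximum subarray: [11, 6]
Maximum sum: 17

The maximum subarray is [11, 6] with sum 17. This subarray runs from index 0 to index 1.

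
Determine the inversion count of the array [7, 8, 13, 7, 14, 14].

Finding inversions in [7, 8, 13, 7, 14, 14]:

(1, 3): arr[1]=8 > arr[3]=7
(2, 3): arr[2]=13 > arr[3]=7

Total inversions: 2

The array has 2 inversion(s): (1,3), (2,3). Each pair (i,j) satisfies i < j and arr[i] > arr[j].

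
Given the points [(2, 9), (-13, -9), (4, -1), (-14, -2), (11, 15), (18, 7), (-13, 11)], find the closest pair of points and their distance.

Computing all pairwise distances among 7 points:

d((2, 9), (-13, -9)) = 23.4307
d((2, 9), (4, -1)) = 10.198
d((2, 9), (-14, -2)) = 19.4165
d((2, 9), (11, 15)) = 10.8167
d((2, 9), (18, 7)) = 16.1245
d((2, 9), (-13, 11)) = 15.1327
d((-13, -9), (4, -1)) = 18.7883
d((-13, -9), (-14, -2)) = 7.0711 <-- minimum
d((-13, -9), (11, 15)) = 33.9411
d((-13, -9), (18, 7)) = 34.8855
d((-13, -9), (-13, 11)) = 20.0
d((4, -1), (-14, -2)) = 18.0278
d((4, -1), (11, 15)) = 17.4642
d((4, -1), (18, 7)) = 16.1245
d((4, -1), (-13, 11)) = 20.8087
d((-14, -2), (11, 15)) = 30.2324
d((-14, -2), (18, 7)) = 33.2415
d((-14, -2), (-13, 11)) = 13.0384
d((11, 15), (18, 7)) = 10.6301
d((11, 15), (-13, 11)) = 24.3311
d((18, 7), (-13, 11)) = 31.257

Closest pair: (-13, -9) and (-14, -2) with distance 7.0711

The closest pair is (-13, -9) and (-14, -2) with Euclidean distance 7.0711. For 7 points, brute-force pairwise comparison is shown above. For large n, the divide-and-conquer algorithm (sort by x, recurse on halves, check the dividing strip) achieves O(n log n).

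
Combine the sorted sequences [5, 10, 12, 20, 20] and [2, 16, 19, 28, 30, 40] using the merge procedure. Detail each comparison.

Merging process:

Compare 5 vs 2: take 2 from right. Merged: [2]
Compare 5 vs 16: take 5 from left. Merged: [2, 5]
Compare 10 vs 16: take 10 from left. Merged: [2, 5, 10]
Compare 12 vs 16: take 12 from left. Merged: [2, 5, 10, 12]
Compare 20 vs 16: take 16 from right. Merged: [2, 5, 10, 12, 16]
Compare 20 vs 19: take 19 from right. Merged: [2, 5, 10, 12, 16, 19]
Compare 20 vs 28: take 20 from left. Merged: [2, 5, 10, 12, 16, 19, 20]
Compare 20 vs 28: take 20 from left. Merged: [2, 5, 10, 12, 16, 19, 20, 20]
Append remaining from right: [28, 30, 40]. Merged: [2, 5, 10, 12, 16, 19, 20, 20, 28, 30, 40]

Final merged array: [2, 5, 10, 12, 16, 19, 20, 20, 28, 30, 40]
Total comparisons: 8

The merged array is [2, 5, 10, 12, 16, 19, 20, 20, 28, 30, 40], requiring 8 comparisons. The merge step runs in O(n) time where n is the total number of elements.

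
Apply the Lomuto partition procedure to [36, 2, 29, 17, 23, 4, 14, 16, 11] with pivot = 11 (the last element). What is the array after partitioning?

Lomuto partition with pivot = 11:

Initial array: [36, 2, 29, 17, 23, 4, 14, 16, 11]

arr[0]=36 > 11: no swap
arr[1]=2 <= 11: swap with position 0, array becomes [2, 36, 29, 17, 23, 4, 14, 16, 11]
arr[2]=29 > 11: no swap
arr[3]=17 > 11: no swap
arr[4]=23 > 11: no swap
arr[5]=4 <= 11: swap with position 1, array becomes [2, 4, 29, 17, 23, 36, 14, 16, 11]
arr[6]=14 > 11: no swap
arr[7]=16 > 11: no swap

Place pivot at position 2: [2, 4, 11, 17, 23, 36, 14, 16, 29]
Pivot position: 2

After partitioning with pivot 11, the array becomes [2, 4, 11, 17, 23, 36, 14, 16, 29]. The pivot is placed at index 2. All elements to the left of the pivot are <= 11, and all elements to the right are > 11.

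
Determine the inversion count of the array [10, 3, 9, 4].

Finding inversions in [10, 3, 9, 4]:

(0, 1): arr[0]=10 > arr[1]=3
(0, 2): arr[0]=10 > arr[2]=9
(0, 3): arr[0]=10 > arr[3]=4
(2, 3): arr[2]=9 > arr[3]=4

Total inversions: 4

The array has 4 inversion(s): (0,1), (0,2), (0,3), (2,3). Each pair (i,j) satisfies i < j and arr[i] > arr[j].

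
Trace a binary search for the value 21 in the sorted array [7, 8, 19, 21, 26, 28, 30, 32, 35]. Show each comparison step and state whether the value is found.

Binary search for 21 in [7, 8, 19, 21, 26, 28, 30, 32, 35]:

lo=0, hi=8, mid=4, arr[mid]=26 -> 26 > 21, search left half
lo=0, hi=3, mid=1, arr[mid]=8 -> 8 < 21, search right half
lo=2, hi=3, mid=2, arr[mid]=19 -> 19 < 21, search right half
lo=3, hi=3, mid=3, arr[mid]=21 -> Found target at index 3!

Binary search finds 21 at index 3 after 4 comparisons. The search repeatedly halves the search space by comparing with the middle element.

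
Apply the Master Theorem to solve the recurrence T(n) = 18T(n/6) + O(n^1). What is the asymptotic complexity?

Master Theorem for T(n) = 18T(n/6) + O(n^1):

a = 18, b = 6, c = 1
log_b(a) = log_6(18) = 1.6131

Case 1: c = 1 < log_6(18) = 1.6131
T(n) = O(n^(log_6 18))

For T(n) = 18T(n/6) + O(n^1): log_6(18) = 1.6131. This is Case 1 of the Master Theorem (c < log_b(a), work dominated by leaves), giving O(n^(log_6 18)).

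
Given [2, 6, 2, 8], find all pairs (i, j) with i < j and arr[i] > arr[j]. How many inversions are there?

Finding inversions in [2, 6, 2, 8]:

(1, 2): arr[1]=6 > arr[2]=2

Total inversions: 1

The array has 1 inversion(s): (1,2). Each pair (i,j) satisfies i < j and arr[i] > arr[j].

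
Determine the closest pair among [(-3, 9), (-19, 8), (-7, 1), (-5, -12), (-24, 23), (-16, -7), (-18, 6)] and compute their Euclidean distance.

Computing all pairwise distances among 7 points:

d((-3, 9), (-19, 8)) = 16.0312
d((-3, 9), (-7, 1)) = 8.9443
d((-3, 9), (-5, -12)) = 21.095
d((-3, 9), (-24, 23)) = 25.2389
d((-3, 9), (-16, -7)) = 20.6155
d((-3, 9), (-18, 6)) = 15.2971
d((-19, 8), (-7, 1)) = 13.8924
d((-19, 8), (-5, -12)) = 24.4131
d((-19, 8), (-24, 23)) = 15.8114
d((-19, 8), (-16, -7)) = 15.2971
d((-19, 8), (-18, 6)) = 2.2361 <-- minimum
d((-7, 1), (-5, -12)) = 13.1529
d((-7, 1), (-24, 23)) = 27.8029
d((-7, 1), (-16, -7)) = 12.0416
d((-7, 1), (-18, 6)) = 12.083
d((-5, -12), (-24, 23)) = 39.8246
d((-5, -12), (-16, -7)) = 12.083
d((-5, -12), (-18, 6)) = 22.2036
d((-24, 23), (-16, -7)) = 31.0483
d((-24, 23), (-18, 6)) = 18.0278
d((-16, -7), (-18, 6)) = 13.1529

Closest pair: (-19, 8) and (-18, 6) with distance 2.2361

The closest pair is (-19, 8) and (-18, 6) with Euclidean distance 2.2361. For 7 points, brute-force pairwise comparison is shown above. For large n, the divide-and-conquer algorithm (sort by x, recurse on halves, check the dividing strip) achieves O(n log n).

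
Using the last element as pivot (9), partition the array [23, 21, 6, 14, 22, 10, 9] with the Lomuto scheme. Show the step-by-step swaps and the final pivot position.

Lomuto partition with pivot = 9:

Initial array: [23, 21, 6, 14, 22, 10, 9]

arr[0]=23 > 9: no swap
arr[1]=21 > 9: no swap
arr[2]=6 <= 9: swap with position 0, array becomes [6, 21, 23, 14, 22, 10, 9]
arr[3]=14 > 9: no swap
arr[4]=22 > 9: no swap
arr[5]=10 > 9: no swap

Place pivot at position 1: [6, 9, 23, 14, 22, 10, 21]
Pivot position: 1

After partitioning with pivot 9, the array becomes [6, 9, 23, 14, 22, 10, 21]. The pivot is placed at index 1. All elements to the left of the pivot are <= 9, and all elements to the right are > 9.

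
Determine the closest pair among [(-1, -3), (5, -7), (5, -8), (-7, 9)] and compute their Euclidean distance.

Computing all pairwise distances among 4 points:

d((-1, -3), (5, -7)) = 7.2111
d((-1, -3), (5, -8)) = 7.8102
d((-1, -3), (-7, 9)) = 13.4164
d((5, -7), (5, -8)) = 1.0 <-- minimum
d((5, -7), (-7, 9)) = 20.0
d((5, -8), (-7, 9)) = 20.8087

Closest pair: (5, -7) and (5, -8) with distance 1.0

The closest pair is (5, -7) and (5, -8) with Euclidean distance 1.0. For 4 points, brute-force pairwise comparison is shown above. For large n, the divide-and-conquer algorithm (sort by x, recurse on halves, check the dividing strip) achieves O(n log n).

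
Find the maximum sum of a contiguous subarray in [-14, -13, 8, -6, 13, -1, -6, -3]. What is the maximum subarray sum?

Using Kadane's algorithm on [-14, -13, 8, -6, 13, -1, -6, -3]:

Scanning through the array:
Position 1 (value -13): max_ending_here = -13, max_so_far = -13
Position 2 (value 8): max_ending_here = 8, max_so_far = 8
Position 3 (value -6): max_ending_here = 2, max_so_far = 8
Position 4 (value 13): max_ending_here = 15, max_so_far = 15
Position 5 (value -1): max_ending_here = 14, max_so_far = 15
Position 6 (value -6): max_ending_here = 8, max_so_far = 15
Position 7 (value -3): max_ending_here = 5, max_so_far = 15

Maximum subarray: [8, -6, 13]
Maximum sum: 15

The maximum subarray is [8, -6, 13] with sum 15. This subarray runs from index 2 to index 4.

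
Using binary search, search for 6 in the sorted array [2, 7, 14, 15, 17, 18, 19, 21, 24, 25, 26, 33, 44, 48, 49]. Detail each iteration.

Binary search for 6 in [2, 7, 14, 15, 17, 18, 19, 21, 24, 25, 26, 33, 44, 48, 49]:

lo=0, hi=14, mid=7, arr[mid]=21 -> 21 > 6, search left half
lo=0, hi=6, mid=3, arr[mid]=15 -> 15 > 6, search left half
lo=0, hi=2, mid=1, arr[mid]=7 -> 7 > 6, search left half
lo=0, hi=0, mid=0, arr[mid]=2 -> 2 < 6, search right half
lo=1 > hi=0, target 6 not found

Binary search determines that 6 is not in the array after 4 comparisons. The search space was exhausted without finding the target.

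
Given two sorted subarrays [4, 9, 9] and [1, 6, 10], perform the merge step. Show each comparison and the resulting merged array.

Merging process:

Compare 4 vs 1: take 1 from right. Merged: [1]
Compare 4 vs 6: take 4 from left. Merged: [1, 4]
Compare 9 vs 6: take 6 from right. Merged: [1, 4, 6]
Compare 9 vs 10: take 9 from left. Merged: [1, 4, 6, 9]
Compare 9 vs 10: take 9 from left. Merged: [1, 4, 6, 9, 9]
Append remaining from right: [10]. Merged: [1, 4, 6, 9, 9, 10]

Final merged array: [1, 4, 6, 9, 9, 10]
Total comparisons: 5

The merged array is [1, 4, 6, 9, 9, 10], requiring 5 comparisons. The merge step runs in O(n) time where n is the total number of elements.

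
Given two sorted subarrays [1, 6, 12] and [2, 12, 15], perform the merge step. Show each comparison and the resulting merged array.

Merging process:

Compare 1 vs 2: take 1 from left. Merged: [1]
Compare 6 vs 2: take 2 from right. Merged: [1, 2]
Compare 6 vs 12: take 6 from left. Merged: [1, 2, 6]
Compare 12 vs 12: take 12 from left. Merged: [1, 2, 6, 12]
Append remaining from right: [12, 15]. Merged: [1, 2, 6, 12, 12, 15]

Final merged array: [1, 2, 6, 12, 12, 15]
Total comparisons: 4

The merged array is [1, 2, 6, 12, 12, 15], requiring 4 comparisons. The merge step runs in O(n) time where n is the total number of elements.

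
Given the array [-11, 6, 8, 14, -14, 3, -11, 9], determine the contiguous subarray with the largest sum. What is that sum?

Using Kadane's algorithm on [-11, 6, 8, 14, -14, 3, -11, 9]:

Scanning through the array:
Position 1 (value 6): max_ending_here = 6, max_so_far = 6
Position 2 (value 8): max_ending_here = 14, max_so_far = 14
Position 3 (value 14): max_ending_here = 28, max_so_far = 28
Position 4 (value -14): max_ending_here = 14, max_so_far = 28
Position 5 (value 3): max_ending_here = 17, max_so_far = 28
Position 6 (value -11): max_ending_here = 6, max_so_far = 28
Position 7 (value 9): max_ending_here = 15, max_so_far = 28

Maximum subarray: [6, 8, 14]
Maximum sum: 28

The maximum subarray is [6, 8, 14] with sum 28. This subarray runs from index 1 to index 3.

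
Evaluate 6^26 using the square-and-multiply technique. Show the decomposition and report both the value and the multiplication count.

Computing 6^26 by squaring (build up from 6^1; each line after the first costs one multiplication):

6^1 = 6
6^2 = (6^1)^2 = 6^2 = 36
6^3 = 6 * 6^2 = 6 * 36 = 216
6^6 = (6^3)^2 = 216^2 = 46656
6^12 = (6^6)^2 = 46656^2 = 2176782336
6^13 = 6 * 6^12 = 6 * 2176782336 = 13060694016
6^26 = (6^13)^2 = 13060694016^2 = 170581728179578208256

Result: 170581728179578208256
Multiplications needed: 6 (6 lines after 6^1)

6^26 = 170581728179578208256. Using exponentiation by squaring, this requires 6 multiplications. The key idea: if the exponent is even, square the half-power; if odd, multiply by the base once.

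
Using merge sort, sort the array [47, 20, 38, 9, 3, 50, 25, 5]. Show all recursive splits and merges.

Merge sort trace:

Split: [47, 20, 38, 9, 3, 50, 25, 5] -> [47, 20, 38, 9] and [3, 50, 25, 5]
  Split: [47, 20, 38, 9] -> [47, 20] and [38, 9]
    Split: [47, 20] -> [47] and [20]
    Merge: [47] + [20] -> [20, 47]
    Split: [38, 9] -> [38] and [9]
    Merge: [38] + [9] -> [9, 38]
  Merge: [20, 47] + [9, 38] -> [9, 20, 38, 47]
  Split: [3, 50, 25, 5] -> [3, 50] and [25, 5]
    Split: [3, 50] -> [3] and [50]
    Merge: [3] + [50] -> [3, 50]
    Split: [25, 5] -> [25] and [5]
    Merge: [25] + [5] -> [5, 25]
  Merge: [3, 50] + [5, 25] -> [3, 5, 25, 50]
Merge: [9, 20, 38, 47] + [3, 5, 25, 50] -> [3, 5, 9, 20, 25, 38, 47, 50]

Final sorted array: [3, 5, 9, 20, 25, 38, 47, 50]

The merge sort proceeds by recursively splitting the array and merging sorted halves.
After all merges, the sorted array is [3, 5, 9, 20, 25, 38, 47, 50].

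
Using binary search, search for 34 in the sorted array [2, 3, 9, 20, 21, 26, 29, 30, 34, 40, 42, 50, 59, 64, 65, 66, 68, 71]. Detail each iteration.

Binary search for 34 in [2, 3, 9, 20, 21, 26, 29, 30, 34, 40, 42, 50, 59, 64, 65, 66, 68, 71]:

lo=0, hi=17, mid=8, arr[mid]=34 -> Found target at index 8!

Binary search finds 34 at index 8 after 1 comparisons. The search repeatedly halves the search space by comparing with the middle element.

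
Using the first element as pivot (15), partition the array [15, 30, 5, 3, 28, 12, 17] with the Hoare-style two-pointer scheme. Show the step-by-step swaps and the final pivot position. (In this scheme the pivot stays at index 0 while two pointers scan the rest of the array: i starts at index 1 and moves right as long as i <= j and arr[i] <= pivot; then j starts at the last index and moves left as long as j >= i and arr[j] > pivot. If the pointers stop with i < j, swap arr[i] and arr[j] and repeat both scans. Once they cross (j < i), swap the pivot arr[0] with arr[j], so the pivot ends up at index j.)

Hoare-style two-pointer partition with pivot = 15:

Initial array: [15, 30, 5, 3, 28, 12, 17]

Pointers start at i = 1, j = 6.
i stops at index 1 (arr[1]=30 > 15), j stops at index 5 (arr[5]=12 <= 15): swap arr[1] and arr[5], array becomes [15, 12, 5, 3, 28, 30, 17]
i ends at 4, j ends at 3: the pointers have crossed (j < i), so scanning stops.

Swap pivot arr[0] with arr[3] to place pivot at position 3: [3, 12, 5, 15, 28, 30, 17]
Pivot position: 3

After partitioning with pivot 15, the array becomes [3, 12, 5, 15, 28, 30, 17]. The pivot is placed at index 3. All elements to the left of the pivot are <= 15, and all elements to the right are > 15.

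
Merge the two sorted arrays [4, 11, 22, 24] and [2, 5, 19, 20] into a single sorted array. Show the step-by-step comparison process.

Merging process:

Compare 4 vs 2: take 2 from right. Merged: [2]
Compare 4 vs 5: take 4 from left. Merged: [2, 4]
Compare 11 vs 5: take 5 from right. Merged: [2, 4, 5]
Compare 11 vs 19: take 11 from left. Merged: [2, 4, 5, 11]
Compare 22 vs 19: take 19 from right. Merged: [2, 4, 5, 11, 19]
Compare 22 vs 20: take 20 from right. Merged: [2, 4, 5, 11, 19, 20]
Append remaining from left: [22, 24]. Merged: [2, 4, 5, 11, 19, 20, 22, 24]

Final merged array: [2, 4, 5, 11, 19, 20, 22, 24]
Total comparisons: 6

The merged array is [2, 4, 5, 11, 19, 20, 22, 24], requiring 6 comparisons. The merge step runs in O(n) time where n is the total number of elements.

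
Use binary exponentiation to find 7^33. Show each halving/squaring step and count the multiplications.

Computing 7^33 by squaring (build up from 7^1; each line after the first costs one multiplication):

7^1 = 7
7^2 = (7^1)^2 = 7^2 = 49
7^4 = (7^2)^2 = 49^2 = 2401
7^8 = (7^4)^2 = 2401^2 = 5764801
7^16 = (7^8)^2 = 5764801^2 = 33232930569601
7^32 = (7^16)^2 = 33232930569601^2 = 1104427674243920646305299201
7^33 = 7 * 7^32 = 7 * 1104427674243920646305299201 = 7730993719707444524137094407

Result: 7730993719707444524137094407
Multiplications needed: 6 (6 lines after 7^1)

7^33 = 7730993719707444524137094407. Using exponentiation by squaring, this requires 6 multiplications. The key idea: if the exponent is even, square the half-power; if odd, multiply by the base once.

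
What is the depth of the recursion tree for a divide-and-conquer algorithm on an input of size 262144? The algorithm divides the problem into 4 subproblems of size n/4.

For divide and conquer with division factor 4:

Problem sizes at each level:
Level 0: 262144
Level 1: 65536
Level 2: 16384
Level 3: 4096
Level 4: 1024
Level 5: 256
Level 6: 64
Level 7: 16
Level 8: 4
Level 9: 1

The root is level 0 and the size-1 base case is level 9 (the tree spans levels 0 through 9, i.e. 10 levels counting the root), so the depth is the number of divisions: log_4(262144) = 9

The recursion tree depth is log_4(262144) = 9. At each level, the problem size is divided by 4, so it takes 9 divisions to reduce to a base case of size 1. The algorithm makes 4 recursive calls at each level.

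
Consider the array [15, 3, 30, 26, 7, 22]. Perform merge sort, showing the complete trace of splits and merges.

Merge sort trace:

Split: [15, 3, 30, 26, 7, 22] -> [15, 3, 30] and [26, 7, 22]
  Split: [15, 3, 30] -> [15] and [3, 30]
    Split: [3, 30] -> [3] and [30]
    Merge: [3] + [30] -> [3, 30]
  Merge: [15] + [3, 30] -> [3, 15, 30]
  Split: [26, 7, 22] -> [26] and [7, 22]
    Split: [7, 22] -> [7] and [22]
    Merge: [7] + [22] -> [7, 22]
  Merge: [26] + [7, 22] -> [7, 22, 26]
Merge: [3, 15, 30] + [7, 22, 26] -> [3, 7, 15, 22, 26, 30]

Final sorted array: [3, 7, 15, 22, 26, 30]

The merge sort proceeds by recursively splitting the array and merging sorted halves.
After all merges, the sorted array is [3, 7, 15, 22, 26, 30].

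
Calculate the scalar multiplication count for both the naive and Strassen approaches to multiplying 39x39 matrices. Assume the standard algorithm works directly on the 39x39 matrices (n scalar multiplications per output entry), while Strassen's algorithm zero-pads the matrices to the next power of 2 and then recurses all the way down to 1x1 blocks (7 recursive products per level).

Matrix multiplication for 39x39 matrices:

Strassen's algorithm requires power-of-2 dimensions. Pad 39x39 to 64x64 (next power of 2).

Standard algorithm: 39^3 = 59319 multiplications
Strassen's algorithm: 7^(log2(64)) = 7^6 = 117649 multiplications
Difference: 59319 - 117649 = -58330 (Strassen uses MORE here due to padding overhead — for small or just-over-power-of-2 n, padding can outweigh the per-level savings)

Standard: 59319 multiplications (39^3). Strassen: 117649 multiplications (7^6, after padding to 64x64). Strassen reduces 8 recursive multiplications to 7 at each level.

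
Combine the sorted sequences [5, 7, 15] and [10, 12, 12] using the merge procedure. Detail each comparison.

Merging process:

Compare 5 vs 10: take 5 from left. Merged: [5]
Compare 7 vs 10: take 7 from left. Merged: [5, 7]
Compare 15 vs 10: take 10 from right. Merged: [5, 7, 10]
Compare 15 vs 12: take 12 from right. Merged: [5, 7, 10, 12]
Compare 15 vs 12: take 12 from right. Merged: [5, 7, 10, 12, 12]
Append remaining from left: [15]. Merged: [5, 7, 10, 12, 12, 15]

Final merged array: [5, 7, 10, 12, 12, 15]
Total comparisons: 5

The merged array is [5, 7, 10, 12, 12, 15], requiring 5 comparisons. The merge step runs in O(n) time where n is the total number of elements.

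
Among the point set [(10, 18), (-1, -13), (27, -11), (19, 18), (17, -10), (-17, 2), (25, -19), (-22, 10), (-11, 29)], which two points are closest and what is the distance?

Computing all pairwise distances among 9 points:

d((10, 18), (-1, -13)) = 32.8938
d((10, 18), (27, -11)) = 33.6155
d((10, 18), (19, 18)) = 9.0
d((10, 18), (17, -10)) = 28.8617
d((10, 18), (-17, 2)) = 31.3847
d((10, 18), (25, -19)) = 39.9249
d((10, 18), (-22, 10)) = 32.9848
d((10, 18), (-11, 29)) = 23.7065
d((-1, -13), (27, -11)) = 28.0713
d((-1, -13), (19, 18)) = 36.8917
d((-1, -13), (17, -10)) = 18.2483
d((-1, -13), (-17, 2)) = 21.9317
d((-1, -13), (25, -19)) = 26.6833
d((-1, -13), (-22, 10)) = 31.1448
d((-1, -13), (-11, 29)) = 43.1741
d((27, -11), (19, 18)) = 30.0832
d((27, -11), (17, -10)) = 10.0499
d((27, -11), (-17, 2)) = 45.8803
d((27, -11), (25, -19)) = 8.2462 <-- minimum
d((27, -11), (-22, 10)) = 53.3104
d((27, -11), (-11, 29)) = 55.1725
d((19, 18), (17, -10)) = 28.0713
d((19, 18), (-17, 2)) = 39.3954
d((19, 18), (25, -19)) = 37.4833
d((19, 18), (-22, 10)) = 41.7732
d((19, 18), (-11, 29)) = 31.9531
d((17, -10), (-17, 2)) = 36.0555
d((17, -10), (25, -19)) = 12.0416
d((17, -10), (-22, 10)) = 43.8292
d((17, -10), (-11, 29)) = 48.0104
d((-17, 2), (25, -19)) = 46.9574
d((-17, 2), (-22, 10)) = 9.434
d((-17, 2), (-11, 29)) = 27.6586
d((25, -19), (-22, 10)) = 55.2268
d((25, -19), (-11, 29)) = 60.0
d((-22, 10), (-11, 29)) = 21.9545

Closest pair: (27, -11) and (25, -19) with distance 8.2462

The closest pair is (27, -11) and (25, -19) with Euclidean distance 8.2462. For 9 points, brute-force pairwise comparison is shown above. For large n, the divide-and-conquer algorithm (sort by x, recurse on halves, check the dividing strip) achieves O(n log n).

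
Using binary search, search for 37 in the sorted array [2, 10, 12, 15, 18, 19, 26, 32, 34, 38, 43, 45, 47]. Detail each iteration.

Binary search for 37 in [2, 10, 12, 15, 18, 19, 26, 32, 34, 38, 43, 45, 47]:

lo=0, hi=12, mid=6, arr[mid]=26 -> 26 < 37, search right half
lo=7, hi=12, mid=9, arr[mid]=38 -> 38 > 37, search left half
lo=7, hi=8, mid=7, arr[mid]=32 -> 32 < 37, search right half
lo=8, hi=8, mid=8, arr[mid]=34 -> 34 < 37, search right half
lo=9 > hi=8, target 37 not found

Binary search determines that 37 is not in the array after 4 comparisons. The search space was exhausted without finding the target.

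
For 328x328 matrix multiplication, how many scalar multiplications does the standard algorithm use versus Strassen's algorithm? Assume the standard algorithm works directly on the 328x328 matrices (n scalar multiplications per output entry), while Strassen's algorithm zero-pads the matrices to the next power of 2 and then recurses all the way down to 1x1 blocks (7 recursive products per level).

Matrix multiplication for 328x328 matrices:

Strassen's algorithm requires power-of-2 dimensions. Pad 328x328 to 512x512 (next power of 2).

Standard algorithm: 328^3 = 35287552 multiplications
Strassen's algorithm: 7^(log2(512)) = 7^9 = 40353607 multiplications
Difference: 35287552 - 40353607 = -5066055 (Strassen uses MORE here due to padding overhead — for small or just-over-power-of-2 n, padding can outweigh the per-level savings)

Standard: 35287552 multiplications (328^3). Strassen: 40353607 multiplications (7^9, after padding to 512x512). Strassen reduces 8 recursive multiplications to 7 at each level.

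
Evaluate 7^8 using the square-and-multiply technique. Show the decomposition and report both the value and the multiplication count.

Computing 7^8 by squaring (build up from 7^1; each line after the first costs one multiplication):

7^1 = 7
7^2 = (7^1)^2 = 7^2 = 49
7^4 = (7^2)^2 = 49^2 = 2401
7^8 = (7^4)^2 = 2401^2 = 5764801

Result: 5764801
Multiplications needed: 3 (3 lines after 7^1)

7^8 = 5764801. Using exponentiation by squaring, this requires 3 multiplications. The key idea: if the exponent is even, square the half-power; if odd, multiply by the base once.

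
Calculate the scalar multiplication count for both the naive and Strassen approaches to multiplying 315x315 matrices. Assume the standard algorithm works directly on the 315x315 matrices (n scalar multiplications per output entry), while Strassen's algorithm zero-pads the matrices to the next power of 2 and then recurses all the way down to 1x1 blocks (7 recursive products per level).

Matrix multiplication for 315x315 matrices:

Strassen's algorithm requires power-of-2 dimensions. Pad 315x315 to 512x512 (next power of 2).

Standard algorithm: 315^3 = 31255875 multiplications
Strassen's algorithm: 7^(log2(512)) = 7^9 = 40353607 multiplications
Difference: 31255875 - 40353607 = -9097732 (Strassen uses MORE here due to padding overhead — for small or just-over-power-of-2 n, padding can outweigh the per-level savings)

Standard: 31255875 multiplications (315^3). Strassen: 40353607 multiplications (7^9, after padding to 512x512). Strassen reduces 8 recursive multiplications to 7 at each level.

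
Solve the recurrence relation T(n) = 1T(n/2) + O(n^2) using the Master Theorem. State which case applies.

Master Theorem for T(n) = 1T(n/2) + O(n^2):

a = 1, b = 2, c = 2
log_b(a) = log_2(1) = 0.0000

Case 3: c = 2 > log_2(1) = 0.0000
T(n) = O(n^2) = O(n^2)

For T(n) = 1T(n/2) + O(n^2): log_2(1) = 0.0000. This is Case 3 of the Master Theorem (c > log_b(a), work dominated by root), giving O(n^2).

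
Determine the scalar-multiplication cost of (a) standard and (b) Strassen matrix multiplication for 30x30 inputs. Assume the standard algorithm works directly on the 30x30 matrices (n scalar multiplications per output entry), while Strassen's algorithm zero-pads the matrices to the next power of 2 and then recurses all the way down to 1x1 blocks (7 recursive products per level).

Matrix multiplication for 30x30 matrices:

Strassen's algorithm requires power-of-2 dimensions. Pad 30x30 to 32x32 (next power of 2).

Standard algorithm: 30^3 = 27000 multiplications
Strassen's algorithm: 7^(log2(32)) = 7^5 = 16807 multiplications
Savings: 27000 - 16807 = 10193 multiplications

Standard: 27000 multiplications (30^3). Strassen: 16807 multiplications (7^5, after padding to 32x32). Strassen reduces 8 recursive multiplications to 7 at each level.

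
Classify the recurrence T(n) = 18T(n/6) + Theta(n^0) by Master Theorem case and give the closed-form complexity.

Master Theorem for T(n) = 18T(n/6) + O(n^0):

a = 18, b = 6, c = 0
log_b(a) = log_6(18) = 1.6131

Case 1: c = 0 < log_6(18) = 1.6131
T(n) = O(n^(log_6 18))

For T(n) = 18T(n/6) + O(n^0): log_6(18) = 1.6131. This is Case 1 of the Master Theorem (c < log_b(a), work dominated by leaves), giving O(n^(log_6 18)).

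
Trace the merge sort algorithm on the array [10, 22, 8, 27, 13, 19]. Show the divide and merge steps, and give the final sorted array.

Merge sort trace:

Split: [10, 22, 8, 27, 13, 19] -> [10, 22, 8] and [27, 13, 19]
  Split: [10, 22, 8] -> [10] and [22, 8]
    Split: [22, 8] -> [22] and [8]
    Merge: [22] + [8] -> [8, 22]
  Merge: [10] + [8, 22] -> [8, 10, 22]
  Split: [27, 13, 19] -> [27] and [13, 19]
    Split: [13, 19] -> [13] and [19]
    Merge: [13] + [19] -> [13, 19]
  Merge: [27] + [13, 19] -> [13, 19, 27]
Merge: [8, 10, 22] + [13, 19, 27] -> [8, 10, 13, 19, 22, 27]

Final sorted array: [8, 10, 13, 19, 22, 27]

The merge sort proceeds by recursively splitting the array and merging sorted halves.
After all merges, the sorted array is [8, 10, 13, 19, 22, 27].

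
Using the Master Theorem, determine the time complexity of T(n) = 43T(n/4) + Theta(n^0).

Master Theorem for T(n) = 43T(n/4) + O(n^0):

a = 43, b = 4, c = 0
log_b(a) = log_4(43) = 2.7131

Case 1: c = 0 < log_4(43) = 2.7131
T(n) = O(n^(log_4 43))

For T(n) = 43T(n/4) + O(n^0): log_4(43) = 2.7131. This is Case 1 of the Master Theorem (c < log_b(a), work dominated by leaves), giving O(n^(log_4 43)).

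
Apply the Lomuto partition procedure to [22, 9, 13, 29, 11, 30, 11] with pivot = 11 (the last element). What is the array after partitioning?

Lomuto partition with pivot = 11:

Initial array: [22, 9, 13, 29, 11, 30, 11]

arr[0]=22 > 11: no swap
arr[1]=9 <= 11: swap with position 0, array becomes [9, 22, 13, 29, 11, 30, 11]
arr[2]=13 > 11: no swap
arr[3]=29 > 11: no swap
arr[4]=11 <= 11: swap with position 1, array becomes [9, 11, 13, 29, 22, 30, 11]
arr[5]=30 > 11: no swap

Place pivot at position 2: [9, 11, 11, 29, 22, 30, 13]
Pivot position: 2

After partitioning with pivot 11, the array becomes [9, 11, 11, 29, 22, 30, 13]. The pivot is placed at index 2. All elements to the left of the pivot are <= 11, and all elements to the right are > 11.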